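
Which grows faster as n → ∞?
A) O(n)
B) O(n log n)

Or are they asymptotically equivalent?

O(n) vs O(n log n): Higher order terms dominate.

Answer: B) O(n log n) grows faster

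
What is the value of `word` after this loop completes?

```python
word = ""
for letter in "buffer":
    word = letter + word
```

Reverse 'buffer'
`word` takes the values: "" → "b" → "ub" → "fub" → "ffub" → "effub" → "reffub"

Answer: "reffub"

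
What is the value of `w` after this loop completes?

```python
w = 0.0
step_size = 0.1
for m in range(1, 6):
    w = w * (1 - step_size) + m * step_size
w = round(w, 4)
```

Moving average with lr=0.1
`w` takes the values: 0.0 → 0.1 → 0.29 → 0.561 → 0.9049 → 1.31441 → 1.3144

Answer: 1.3144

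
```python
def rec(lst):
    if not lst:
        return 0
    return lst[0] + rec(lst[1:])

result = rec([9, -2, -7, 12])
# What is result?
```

9 + (-2) + (-7) + 12 + 0 = 12

Answer: 12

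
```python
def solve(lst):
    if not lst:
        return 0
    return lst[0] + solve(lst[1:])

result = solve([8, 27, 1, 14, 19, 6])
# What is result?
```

8 + 27 + 1 + 14 + 19 + 6 + 0 = 75

Answer: 75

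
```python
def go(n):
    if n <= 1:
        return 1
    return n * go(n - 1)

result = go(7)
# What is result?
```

go(7) = 7 * 6 * 5 * 4 * 3 * 2 * 1 = 5040

Answer: 5040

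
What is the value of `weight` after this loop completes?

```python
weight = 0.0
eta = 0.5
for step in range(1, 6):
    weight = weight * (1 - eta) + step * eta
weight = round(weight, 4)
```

Moving average with lr=0.5
`weight` takes the values: 0.0 → 0.5 → 1.25 → 2.125 → 3.0625 → 4.03125 → 4.0312

Answer: 4.0312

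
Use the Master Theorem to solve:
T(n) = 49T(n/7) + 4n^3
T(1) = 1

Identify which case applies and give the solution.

a=49, b=7, f(n)=4n^3. log_7(49) = 2. Since c=3 > 2 and the regularity condition holds (49(n/7)^3 = (49/7^3)n^3 with 49/7^3 < 1), Case 3 applies: T(n) = Θ(f(n)) = O(n^3).

Answer: O(n^3) - Case 3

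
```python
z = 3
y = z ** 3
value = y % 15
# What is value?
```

Trace:
`z = 3` → z = 3
`y = z ** 3` → y = 27
`value = y % 15` → value = 12
So value = 12

Answer: 12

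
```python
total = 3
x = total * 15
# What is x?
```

Trace:
`total = 3` → total = 3
`x = total * 15` → x = 45
So x = 45

Answer: 45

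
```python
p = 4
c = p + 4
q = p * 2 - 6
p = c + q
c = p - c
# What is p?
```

Trace:
`p = 4` → p = 4
`c = p + 4` → c = 8
`q = p * 2 - 6` → q = 2
`p = c + q` → p = 10
`c = p - c` → c = 2
So p = 10

Answer: 10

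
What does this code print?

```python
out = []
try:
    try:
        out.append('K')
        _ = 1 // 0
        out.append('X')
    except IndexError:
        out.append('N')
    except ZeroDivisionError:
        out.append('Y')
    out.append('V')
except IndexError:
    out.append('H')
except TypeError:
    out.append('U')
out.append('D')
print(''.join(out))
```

Execution trace: 'K' (inner try body) → 'Y' (inner except ZeroDivisionError) → 'V' (try body, no exception) → 'D' (after the try/except). Output: KYVD

Answer: KYVD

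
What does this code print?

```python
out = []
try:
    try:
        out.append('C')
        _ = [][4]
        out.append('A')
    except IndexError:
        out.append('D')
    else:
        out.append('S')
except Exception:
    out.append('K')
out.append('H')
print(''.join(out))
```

Execution trace: 'C' (inner try body) → 'D' (inner except IndexError) → 'H' (after the try/except). Output: CDH

Answer: CDH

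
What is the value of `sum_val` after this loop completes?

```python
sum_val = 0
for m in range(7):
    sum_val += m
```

Sum of 0 to 6 = 21
`sum_val` takes the values: 0 → 1 → 3 → 6 → 10 → 15 → 21

Answer: 21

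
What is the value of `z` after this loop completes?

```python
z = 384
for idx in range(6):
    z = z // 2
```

Halve 6 times: 384 // 2^6 = 6
`z` takes the values: 384 → 192 → 96 → 48 → 24 → 12 → 6

Answer: 6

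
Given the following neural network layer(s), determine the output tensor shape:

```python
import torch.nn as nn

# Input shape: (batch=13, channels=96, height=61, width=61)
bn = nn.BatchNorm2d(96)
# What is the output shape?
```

Input: (13, 96, 61, 61) -> Output: (13, 96, 61, 61)

Answer: (13, 96, 61, 61)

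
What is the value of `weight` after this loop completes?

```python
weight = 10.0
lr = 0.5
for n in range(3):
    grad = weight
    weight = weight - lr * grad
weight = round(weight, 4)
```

Gradient descent: w = 10.0 * (1 - 0.5)^3
`weight` takes the values: 10.0 → 5.0 → 2.5 → 1.25

Answer: 1.25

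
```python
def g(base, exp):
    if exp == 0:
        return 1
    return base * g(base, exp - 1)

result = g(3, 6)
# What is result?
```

g(3, 6) = 3 * 3 * 3 * 3 * 3 * 3 = 729

Answer: 729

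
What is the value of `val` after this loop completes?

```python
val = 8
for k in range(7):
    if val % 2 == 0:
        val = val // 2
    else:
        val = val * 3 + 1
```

Collatz-style transformation from 8
`val` takes the values: 8 → 4 → 2 → 1 → 4 → 2 → 1 → 4

Answer: 4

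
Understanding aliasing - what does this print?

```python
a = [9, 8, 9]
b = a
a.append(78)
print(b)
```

Key concept: basic list aliasing.
Step by step:
`a = [9, 8, 9]` → a = [9, 8, 9]
`b = a` → b = [9, 8, 9] (same object as a)
`a.append(78)` → a = [9, 8, 9, 78] (same object as b); b = [9, 8, 9, 78] (same object as a)
`print(b)` → prints [9, 8, 9, 78]

Answer: [9, 8, 9, 78]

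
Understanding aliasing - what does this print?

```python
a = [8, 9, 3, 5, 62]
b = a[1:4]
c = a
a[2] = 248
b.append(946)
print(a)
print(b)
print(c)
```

Key concept: slice vs alias.
Step by step:
`a = [8, 9, 3, 5, 62]` → a = [8, 9, 3, 5, 62]
`b = a[1:4]` → b = [9, 3, 5]
`c = a` → c = [8, 9, 3, 5, 62] (same object as a)
`a[2] = 248` → a = [8, 9, 248, 5, 62] (same object as c); c = [8, 9, 248, 5, 62] (same object as a)
`b.append(946)` → b = [9, 3, 5, 946]
`print(a)` → prints [8, 9, 248, 5, 62]
`print(b)` → prints [9, 3, 5, 946]
`print(c)` → prints [8, 9, 248, 5, 62]

Answer:
[8, 9, 248, 5, 62]
[9, 3, 5, 946]
[8, 9, 248, 5, 62]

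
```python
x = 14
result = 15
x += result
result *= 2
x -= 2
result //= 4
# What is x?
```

Trace:
`x = 14` → x = 14
`result = 15` → result = 15
`x += result` → x = 29
`result *= 2` → result = 30
`x -= 2` → x = 27
`result //= 4` → result = 7
So x = 27

Answer: 27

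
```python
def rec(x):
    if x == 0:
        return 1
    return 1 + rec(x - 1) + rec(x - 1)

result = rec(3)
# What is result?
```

rec(x) = 1 + 2·rec(x-1), rec(0)=1. Closed form: (1+1)·2^3 - 1 = 15.

Answer: 15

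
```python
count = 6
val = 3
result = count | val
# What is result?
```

Trace:
`count = 6` → count = 6
`val = 3` → val = 3
`result = count | val` → result = 7
So result = 7

Answer: 7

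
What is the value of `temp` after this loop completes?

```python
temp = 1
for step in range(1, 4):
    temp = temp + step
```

Start at 1, add 1 through 3
`temp` takes the values: 1 → 2 → 4 → 7

Answer: 7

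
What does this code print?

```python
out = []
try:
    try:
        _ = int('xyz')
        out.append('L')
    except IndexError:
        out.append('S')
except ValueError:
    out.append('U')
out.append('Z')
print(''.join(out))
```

Execution trace: 'U' (outer except ValueError) → 'Z' (after the try/except). Output: UZ

Answer: UZ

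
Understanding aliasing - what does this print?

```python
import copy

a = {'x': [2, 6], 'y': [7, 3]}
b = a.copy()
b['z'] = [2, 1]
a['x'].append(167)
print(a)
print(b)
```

Key concept: shallow copy of dict with mutable values.
Step by step:
`a = {'x': [2, 6], 'y': [7, 3]}` → a = {'x': [2, 6], 'y': [7, 3]}
`b = a.copy()` → b = {'x': [2, 6], 'y': [7, 3]}
`b['z'] = [2, 1]` → b = {'x': [2, 6], 'y': [7, 3], 'z': [2, 1]}
`a['x'].append(167)` → a = {'x': [2, 6, 167], 'y': [7, 3]}; b = {'x': [2, 6, 167], 'y': [7, 3], 'z': [2, 1]}
`print(a)` → prints {'x': [2, 6, 167], 'y': [7, 3]}
`print(b)` → prints {'x': [2, 6, 167], 'y': [7, 3], 'z': [2, 1]}

Answer:
{'x': [2, 6, 167], 'y': [7, 3]}
{'x': [2, 6, 167], 'y': [7, 3], 'z': [2, 1]}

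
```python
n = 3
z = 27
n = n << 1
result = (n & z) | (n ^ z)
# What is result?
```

Trace:
`n = 3` → n = 3
`z = 27` → z = 27
`n = n << 1` → n = 6
`result = (n & z) | (n ^ z)` → result = 31
So result = 31

Answer: 31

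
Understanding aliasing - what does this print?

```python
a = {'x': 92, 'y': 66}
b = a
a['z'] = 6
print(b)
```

Key concept: dict aliasing.
Step by step:
`a = {'x': 92, 'y': 66}` → a = {'x': 92, 'y': 66}
`b = a` → b = {'x': 92, 'y': 66} (same object as a)
`a['z'] = 6` → a = {'x': 92, 'y': 66, 'z': 6} (same object as b); b = {'x': 92, 'y': 66, 'z': 6} (same object as a)
`print(b)` → prints {'x': 92, 'y': 66, 'z': 6}

Answer: {'x': 92, 'y': 66, 'z': 6}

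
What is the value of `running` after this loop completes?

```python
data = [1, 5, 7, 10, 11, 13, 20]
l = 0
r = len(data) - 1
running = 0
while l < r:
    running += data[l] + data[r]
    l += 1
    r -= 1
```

Sum of pairs from ends
`running` takes the values: 0 → 21 → 39 → 57

Answer: 57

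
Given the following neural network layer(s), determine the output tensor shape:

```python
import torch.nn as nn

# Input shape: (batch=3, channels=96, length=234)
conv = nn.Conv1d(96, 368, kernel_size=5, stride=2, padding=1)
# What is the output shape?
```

Input: (3, 96, 234) -> Output: (3, 368, 116)

Answer: (3, 368, 116)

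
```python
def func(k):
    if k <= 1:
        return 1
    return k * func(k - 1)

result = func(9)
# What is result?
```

func(9) = 9 * 8 * 7 * 6 * 5 * 4 * 3 * 2 * 1 = 362880

Answer: 362880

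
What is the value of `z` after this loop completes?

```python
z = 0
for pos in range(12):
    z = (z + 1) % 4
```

Increment mod 4, 12 times = 0
`z` takes the values: 0 → 1 → 2 → 3 → 0 → 1 → 2 → 3 → 0 → 1 → 2 → 3 → 0

Answer: 0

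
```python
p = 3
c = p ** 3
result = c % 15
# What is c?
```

Trace:
`p = 3` → p = 3
`c = p ** 3` → c = 27
`result = c % 15` → result = 12
So c = 27

Answer: 27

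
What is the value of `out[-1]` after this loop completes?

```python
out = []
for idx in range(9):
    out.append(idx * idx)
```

Last element of squares 0 to 8
`out` takes the values: [] → [0] → [0, 1] → [0, 1, 4] → [0, 1, 4, 9] → [0, 1, 4, 9, 16] → [0, 1, 4, 9, 16, 25] → [0, 1, 4, 9, 16, 25, 36] → [0, 1, 4, 9, 16, 25, 36, 49] → [0, 1, 4, 9, 16, 25, 36, 49, 64]
So `out[-1]` = 64

Answer: 64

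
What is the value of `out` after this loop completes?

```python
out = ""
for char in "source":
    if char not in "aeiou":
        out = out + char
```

Remove vowels from 'source'
`out` takes the values: "" → "s" → "sr" → "src"

Answer: "src"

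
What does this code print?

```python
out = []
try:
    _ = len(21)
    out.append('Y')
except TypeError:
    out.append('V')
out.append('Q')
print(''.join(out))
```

Execution trace: 'V' (except TypeError) → 'Q' (after the try/except). Output: VQ

Answer: VQ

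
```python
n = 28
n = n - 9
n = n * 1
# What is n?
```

Trace:
`n = 28` → n = 28
`n = n - 9` → n = 19
`n = n * 1` → n = 19
So n = 19

Answer: 19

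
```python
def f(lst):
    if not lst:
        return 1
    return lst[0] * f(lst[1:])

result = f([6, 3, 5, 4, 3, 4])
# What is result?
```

Product over [6, 3, 5, 4, 3, 4] = 6 * 3 * 5 * 4 * 3 * 4 = 4320

Answer: 4320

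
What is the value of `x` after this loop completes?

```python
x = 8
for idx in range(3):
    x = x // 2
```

Halve 3 times: 8 // 2^3 = 1
`x` takes the values: 8 → 4 → 2 → 1

Answer: 1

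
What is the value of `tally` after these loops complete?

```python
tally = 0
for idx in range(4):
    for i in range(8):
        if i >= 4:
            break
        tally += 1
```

Inner breaks at 4, outer runs 4 times
`tally` takes the values: 0 → 1 → 2 → 3 → 4 → 5 → 6 → 7 → 8 → 9 → 10 → 11 → 12 → 13 → 14 → 15 → 16

Answer: 16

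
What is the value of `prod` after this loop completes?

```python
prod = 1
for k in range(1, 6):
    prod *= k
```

5! = 120
`prod` takes the values: 1 → 2 → 6 → 24 → 120

Answer: 120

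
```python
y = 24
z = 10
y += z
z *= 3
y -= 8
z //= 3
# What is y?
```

Trace:
`y = 24` → y = 24
`z = 10` → z = 10
`y += z` → y = 34
`z *= 3` → z = 30
`y -= 8` → y = 26
`z //= 3` → z = 10
So y = 26

Answer: 26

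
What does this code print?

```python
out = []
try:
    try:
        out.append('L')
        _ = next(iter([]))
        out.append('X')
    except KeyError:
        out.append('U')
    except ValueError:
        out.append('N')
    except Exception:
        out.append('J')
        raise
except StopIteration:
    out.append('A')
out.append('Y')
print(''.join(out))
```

Execution trace: 'L' (inner try body) → 'J' (inner except Exception) → 'A' (outer except StopIteration) → 'Y' (after the try/except). Output: LJAY

Answer: LJAY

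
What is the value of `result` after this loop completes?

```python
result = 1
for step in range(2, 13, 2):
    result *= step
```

Product of even numbers 2 to 12
`result` takes the values: 1 → 2 → 8 → 48 → 384 → 3840 → 46080

Answer: 46080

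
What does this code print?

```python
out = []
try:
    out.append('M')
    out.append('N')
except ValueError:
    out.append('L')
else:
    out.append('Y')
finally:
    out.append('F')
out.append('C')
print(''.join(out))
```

Execution trace: 'M' (try body) → 'N' (try body, no exception) → 'Y' (else) → 'F' (finally) → 'C' (after the try/except). Output: MNYFC

Answer: MNYFC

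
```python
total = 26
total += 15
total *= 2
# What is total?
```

Trace:
`total = 26` → total = 26
`total += 15` → total = 41
`total *= 2` → total = 82
So total = 82

Answer: 82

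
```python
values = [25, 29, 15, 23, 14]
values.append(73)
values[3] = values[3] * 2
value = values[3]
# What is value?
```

Trace:
`values = [25, 29, 15, 23, 14]` → values = [25, 29, 15, 23, 14]
`values.append(73)` → values = [25, 29, 15, 23, 14, 73]
`values[3] = values[3] * 2` → values = [25, 29, 15, 46, 14, 73]
`value = values[3]` → value = 46
So value = 46

Answer: 46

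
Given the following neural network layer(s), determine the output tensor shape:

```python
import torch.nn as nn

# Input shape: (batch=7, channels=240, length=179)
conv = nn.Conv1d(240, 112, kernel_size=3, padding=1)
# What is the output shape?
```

Input: (7, 240, 179) -> Output: (7, 112, 179)

Answer: (7, 112, 179)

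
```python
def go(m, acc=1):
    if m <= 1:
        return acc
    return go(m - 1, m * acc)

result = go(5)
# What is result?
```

Accumulator trace (n, acc): (5, 1) -> (4, 5) -> (3, 20) -> (2, 60) -> (1, 120) -> return 120

Answer: 120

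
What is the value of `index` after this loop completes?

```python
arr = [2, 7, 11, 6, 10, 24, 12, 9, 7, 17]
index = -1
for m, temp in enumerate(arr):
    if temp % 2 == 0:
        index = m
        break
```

First even number index in [2, 7, 11, 6, 10, 24, 12, 9, 7, 17]
`index` takes the values: -1 → 0

Answer: 0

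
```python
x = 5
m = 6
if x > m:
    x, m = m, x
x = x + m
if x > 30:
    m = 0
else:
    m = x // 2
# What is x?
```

Trace:
`x = 5` → x = 5
`m = 6` → m = 6
`if x > m: ...` → x > m is False → no variable changes
`x = x + m` → x = 11
`if x > 30: ...` → x > 30 is False, take else branch → m = 5
So x = 11

Answer: 11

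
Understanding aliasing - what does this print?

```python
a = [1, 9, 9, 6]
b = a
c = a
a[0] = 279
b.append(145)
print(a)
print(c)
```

Key concept: multiple aliases.
Step by step:
`a = [1, 9, 9, 6]` → a = [1, 9, 9, 6]
`b = a` → b = [1, 9, 9, 6] (same object as a)
`c = a` → c = [1, 9, 9, 6] (same object as a, b)
`a[0] = 279` → a = [279, 9, 9, 6] (same object as b, c); b = [279, 9, 9, 6] (same object as a, c); c = [279, 9, 9, 6] (same object as a, b)
`b.append(145)` → a = [279, 9, 9, 6, 145] (same object as b, c); b = [279, 9, 9, 6, 145] (same object as a, c); c = [279, 9, 9, 6, 145] (same object as a, b)
`print(a)` → prints [279, 9, 9, 6, 145]
`print(c)` → prints [279, 9, 9, 6, 145]

Answer:
[279, 9, 9, 6, 145]
[279, 9, 9, 6, 145]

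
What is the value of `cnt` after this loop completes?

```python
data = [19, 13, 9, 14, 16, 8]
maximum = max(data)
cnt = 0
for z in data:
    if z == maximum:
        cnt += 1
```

Count of max value 19 in [19, 13, 9, 14, 16, 8]
`cnt` takes the values: 0 → 1

Answer: 1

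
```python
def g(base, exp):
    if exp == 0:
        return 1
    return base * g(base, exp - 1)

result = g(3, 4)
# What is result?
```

g(3, 4) = 3 * 3 * 3 * 3 = 81

Answer: 81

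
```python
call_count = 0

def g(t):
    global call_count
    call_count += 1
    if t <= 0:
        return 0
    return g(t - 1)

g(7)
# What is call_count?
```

Linear recursion stepping by 1: 8 calls from t=7 down to ≤0.

Answer: 8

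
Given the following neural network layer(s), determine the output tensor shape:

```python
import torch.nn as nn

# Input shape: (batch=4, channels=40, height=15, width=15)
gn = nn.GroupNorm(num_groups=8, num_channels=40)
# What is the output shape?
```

Input: (4, 40, 15, 15) -> Output: (4, 40, 15, 15)

Answer: (4, 40, 15, 15)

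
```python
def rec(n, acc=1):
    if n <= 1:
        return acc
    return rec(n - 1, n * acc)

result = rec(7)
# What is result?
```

Accumulator trace (n, acc): (7, 1) -> (6, 7) -> (5, 42) -> (4, 210) -> (3, 840) -> (2, 2520) -> (1, 5040) -> return 5040

Answer: 5040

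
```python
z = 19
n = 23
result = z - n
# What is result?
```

Trace:
`z = 19` → z = 19
`n = 23` → n = 23
`result = z - n` → result = -4
So result = -4

Answer: -4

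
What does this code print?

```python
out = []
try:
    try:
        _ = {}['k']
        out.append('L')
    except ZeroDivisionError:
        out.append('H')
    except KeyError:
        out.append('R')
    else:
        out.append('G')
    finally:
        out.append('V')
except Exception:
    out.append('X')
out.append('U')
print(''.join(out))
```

Execution trace: 'R' (inner except KeyError) → 'V' (inner finally) → 'U' (after the try/except). Output: RVU

Answer: RVU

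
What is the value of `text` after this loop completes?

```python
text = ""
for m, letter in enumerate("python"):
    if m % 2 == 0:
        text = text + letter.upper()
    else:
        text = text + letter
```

Uppercase even positions in 'python'
`text` takes the values: "" → "P" → "Py" → "PyT" → "PyTh" → "PyThO" → "PyThOn"

Answer: "PyThOn"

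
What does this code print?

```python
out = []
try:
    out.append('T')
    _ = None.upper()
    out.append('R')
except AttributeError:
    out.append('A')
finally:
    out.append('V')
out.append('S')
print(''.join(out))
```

Execution trace: 'T' (try body) → 'A' (except AttributeError) → 'V' (finally) → 'S' (after the try/except). Output: TAVS

Answer: TAVS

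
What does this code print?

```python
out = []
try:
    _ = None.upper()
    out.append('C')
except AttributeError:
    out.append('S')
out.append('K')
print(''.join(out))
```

Execution trace: 'S' (except AttributeError) → 'K' (after the try/except). Output: SK

Answer: SK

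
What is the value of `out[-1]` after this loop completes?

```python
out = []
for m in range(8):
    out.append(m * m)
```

Last element of squares 0 to 7
`out` takes the values: [] → [0] → [0, 1] → [0, 1, 4] → [0, 1, 4, 9] → [0, 1, 4, 9, 16] → [0, 1, 4, 9, 16, 25] → [0, 1, 4, 9, 16, 25, 36] → [0, 1, 4, 9, 16, 25, 36, 49]
So `out[-1]` = 49

Answer: 49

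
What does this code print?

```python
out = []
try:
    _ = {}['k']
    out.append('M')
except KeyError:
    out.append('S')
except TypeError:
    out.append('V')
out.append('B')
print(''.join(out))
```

Execution trace: 'S' (except KeyError) → 'B' (after the try/except). Output: SB

Answer: SB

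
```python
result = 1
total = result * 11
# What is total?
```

Trace:
`result = 1` → result = 1
`total = result * 11` → total = 11
So total = 11

Answer: 11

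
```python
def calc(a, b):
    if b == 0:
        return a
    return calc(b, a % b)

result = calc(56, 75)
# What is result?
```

calc(56, 75) -> calc(75, 56) -> calc(56, 19) -> calc(19, 18) -> calc(18, 1) -> calc(1, 0) -> 1

Answer: 1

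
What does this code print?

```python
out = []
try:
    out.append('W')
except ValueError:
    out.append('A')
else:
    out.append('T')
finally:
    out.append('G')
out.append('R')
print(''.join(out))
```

Execution trace: 'W' (try body, no exception) → 'T' (else) → 'G' (finally) → 'R' (after the try/except). Output: WTGR

Answer: WTGR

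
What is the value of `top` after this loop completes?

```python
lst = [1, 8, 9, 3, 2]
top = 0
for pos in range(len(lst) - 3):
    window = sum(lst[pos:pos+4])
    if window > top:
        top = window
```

Max sum of 4-element window in [1, 8, 9, 3, 2]
`top` takes the values: 0 → 21 → 22

Answer: 22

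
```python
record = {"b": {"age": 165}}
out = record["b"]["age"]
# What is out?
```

Trace:
`record = {"b": {"age": 165}}` → record = {'b': {'age': 165}}
`out = record["b"]["age"]` → out = 165
So out = 165

Answer: 165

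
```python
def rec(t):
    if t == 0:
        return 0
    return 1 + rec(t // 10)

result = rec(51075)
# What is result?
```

Count of digits of 51075: 5

Answer: 5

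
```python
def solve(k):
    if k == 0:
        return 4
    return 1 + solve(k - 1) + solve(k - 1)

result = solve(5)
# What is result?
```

solve(k) = 1 + 2·solve(k-1), solve(0)=4. Closed form: (4+1)·2^5 - 1 = 159.

Answer: 159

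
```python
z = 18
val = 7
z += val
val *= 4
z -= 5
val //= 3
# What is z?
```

Trace:
`z = 18` → z = 18
`val = 7` → val = 7
`z += val` → z = 25
`val *= 4` → val = 28
`z -= 5` → z = 20
`val //= 3` → val = 9
So z = 20

Answer: 20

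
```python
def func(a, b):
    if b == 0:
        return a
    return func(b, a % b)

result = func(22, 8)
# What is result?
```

func(22, 8) -> func(8, 6) -> func(6, 2) -> func(2, 0) -> 2

Answer: 2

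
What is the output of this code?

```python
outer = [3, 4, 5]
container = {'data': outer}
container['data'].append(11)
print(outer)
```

Key concept: dict holds reference to list.
Step by step:
`outer = [3, 4, 5]` → outer = [3, 4, 5]
`container = {'data': outer}` → container = {'data': [3, 4, 5]}
`container['data'].append(11)` → outer = [3, 4, 5, 11]; container = {'data': [3, 4, 5, 11]}
`print(outer)` → prints [3, 4, 5, 11]

Answer: [3, 4, 5, 11]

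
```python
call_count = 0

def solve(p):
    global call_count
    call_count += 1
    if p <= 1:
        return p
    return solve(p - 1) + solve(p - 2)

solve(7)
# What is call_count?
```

Calls(p) = 1 + Calls(p-1) + Calls(p-2); Calls(0)=Calls(1)=1. For p=7 this gives 41.

Answer: 41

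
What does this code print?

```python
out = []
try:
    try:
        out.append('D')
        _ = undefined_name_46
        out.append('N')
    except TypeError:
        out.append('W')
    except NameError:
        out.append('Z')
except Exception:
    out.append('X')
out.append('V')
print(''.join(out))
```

Execution trace: 'D' (inner try body) → 'Z' (inner except NameError) → 'V' (after the try/except). Output: DZV

Answer: DZV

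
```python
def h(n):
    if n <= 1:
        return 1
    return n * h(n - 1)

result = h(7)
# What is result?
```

h(7) = 7 * 6 * 5 * 4 * 3 * 2 * 1 = 5040

Answer: 5040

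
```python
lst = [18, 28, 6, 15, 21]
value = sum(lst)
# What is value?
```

Trace:
`lst = [18, 28, 6, 15, 21]` → lst = [18, 28, 6, 15, 21]
`value = sum(lst)` → value = 88
So value = 88

Answer: 88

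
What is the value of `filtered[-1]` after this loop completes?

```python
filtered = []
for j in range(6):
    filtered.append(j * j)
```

Last element of squares 0 to 5
`filtered` takes the values: [] → [0] → [0, 1] → [0, 1, 4] → [0, 1, 4, 9] → [0, 1, 4, 9, 16] → [0, 1, 4, 9, 16, 25]
So `filtered[-1]` = 25

Answer: 25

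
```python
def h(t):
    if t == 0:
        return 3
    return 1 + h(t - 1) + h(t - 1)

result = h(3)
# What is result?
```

h(t) = 1 + 2·h(t-1), h(0)=3. Closed form: (3+1)·2^3 - 1 = 31.

Answer: 31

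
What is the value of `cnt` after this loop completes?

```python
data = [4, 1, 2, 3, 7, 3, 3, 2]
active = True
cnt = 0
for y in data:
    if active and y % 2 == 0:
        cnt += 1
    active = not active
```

Count even values at even positions
`cnt` takes the values: 0 → 1 → 2

Answer: 2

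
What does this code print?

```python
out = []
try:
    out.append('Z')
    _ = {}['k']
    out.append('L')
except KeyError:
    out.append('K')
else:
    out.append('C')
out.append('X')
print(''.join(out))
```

Execution trace: 'Z' (try body) → 'K' (except KeyError) → 'X' (after the try/except). Output: ZKX

Answer: ZKX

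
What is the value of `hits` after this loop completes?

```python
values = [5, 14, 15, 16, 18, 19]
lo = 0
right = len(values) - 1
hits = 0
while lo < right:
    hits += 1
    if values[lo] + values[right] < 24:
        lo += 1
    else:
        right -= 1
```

Steps to find pair summing to 24
`hits` takes the values: 0 → 1 → 2 → 3 → 4 → 5

Answer: 5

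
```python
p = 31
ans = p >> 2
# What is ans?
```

Trace:
`p = 31` → p = 31
`ans = p >> 2` → ans = 7
So ans = 7

Answer: 7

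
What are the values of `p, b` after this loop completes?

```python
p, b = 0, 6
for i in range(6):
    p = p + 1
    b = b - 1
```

p goes 0→6, b goes 6→0
`p, b` takes the values: (0, 6) → (1, 6) → (1, 5) → (2, 5) → (2, 4) → (3, 4) → (3, 3) → (4, 3) → (4, 2) → (5, 2) → (5, 1) → (6, 1) → (6, 0)

Answer: 6, 0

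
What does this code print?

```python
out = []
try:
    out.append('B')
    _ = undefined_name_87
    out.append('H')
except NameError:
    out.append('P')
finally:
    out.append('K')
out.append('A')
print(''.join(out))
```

Execution trace: 'B' (try body) → 'P' (except NameError) → 'K' (finally) → 'A' (after the try/except). Output: BPKA

Answer: BPKA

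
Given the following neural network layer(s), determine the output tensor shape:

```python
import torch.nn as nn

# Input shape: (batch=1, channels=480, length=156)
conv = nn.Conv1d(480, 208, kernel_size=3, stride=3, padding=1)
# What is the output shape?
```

Input: (1, 480, 156) -> Output: (1, 208, 52)

Answer: (1, 208, 52)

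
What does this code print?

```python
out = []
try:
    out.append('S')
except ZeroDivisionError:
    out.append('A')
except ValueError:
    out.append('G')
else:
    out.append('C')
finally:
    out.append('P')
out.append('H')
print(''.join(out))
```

Execution trace: 'S' (try body, no exception) → 'C' (else) → 'P' (finally) → 'H' (after the try/except). Output: SCPH

Answer: SCPH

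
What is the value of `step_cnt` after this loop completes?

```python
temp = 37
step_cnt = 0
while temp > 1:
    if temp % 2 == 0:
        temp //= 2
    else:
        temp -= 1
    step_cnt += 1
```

Steps to reduce 37 to 1
`step_cnt` takes the values: 0 → 1 → 2 → 3 → 4 → 5 → 6 → 7

Answer: 7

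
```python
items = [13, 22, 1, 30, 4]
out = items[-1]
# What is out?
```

Trace:
`items = [13, 22, 1, 30, 4]` → items = [13, 22, 1, 30, 4]
`out = items[-1]` → out = 4
So out = 4

Answer: 4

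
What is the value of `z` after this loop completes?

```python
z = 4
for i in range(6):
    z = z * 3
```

Multiply by 3, 6 times: 4 * 3^6 = 2916
`z` takes the values: 4 → 12 → 36 → 108 → 324 → 972 → 2916

Answer: 2916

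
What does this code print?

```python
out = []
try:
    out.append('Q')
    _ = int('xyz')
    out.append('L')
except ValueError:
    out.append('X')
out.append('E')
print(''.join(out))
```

Execution trace: 'Q' (try body) → 'X' (except ValueError) → 'E' (after the try/except). Output: QXE

Answer: QXE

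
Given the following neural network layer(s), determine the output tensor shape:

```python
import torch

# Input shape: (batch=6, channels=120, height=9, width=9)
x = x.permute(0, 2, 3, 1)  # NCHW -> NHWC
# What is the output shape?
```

Input: (6, 120, 9, 9) -> Output: (6, 9, 9, 120)

Answer: (6, 9, 9, 120)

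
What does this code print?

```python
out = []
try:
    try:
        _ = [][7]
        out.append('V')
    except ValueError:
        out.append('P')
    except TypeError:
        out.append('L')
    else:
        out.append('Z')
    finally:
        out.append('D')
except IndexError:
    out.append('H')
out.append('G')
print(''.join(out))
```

Execution trace: 'D' (finally) → 'H' (outer except IndexError) → 'G' (after the try/except). Output: DHG

Answer: DHG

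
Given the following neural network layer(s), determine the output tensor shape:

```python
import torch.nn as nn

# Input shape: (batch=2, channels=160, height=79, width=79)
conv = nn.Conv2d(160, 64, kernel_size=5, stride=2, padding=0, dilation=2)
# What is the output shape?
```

Input: (2, 160, 79, 79) -> Output: (2, 64, 36, 36)

Answer: (2, 64, 36, 36)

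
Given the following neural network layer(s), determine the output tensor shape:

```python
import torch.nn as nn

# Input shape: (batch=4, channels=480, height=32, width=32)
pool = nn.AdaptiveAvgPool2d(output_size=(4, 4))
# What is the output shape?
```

Input: (4, 480, 32, 32) -> Output: (4, 480, 4, 4)

Answer: (4, 480, 4, 4)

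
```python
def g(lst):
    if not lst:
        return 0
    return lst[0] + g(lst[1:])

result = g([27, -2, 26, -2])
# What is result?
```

27 + (-2) + 26 + (-2) + 0 = 49

Answer: 49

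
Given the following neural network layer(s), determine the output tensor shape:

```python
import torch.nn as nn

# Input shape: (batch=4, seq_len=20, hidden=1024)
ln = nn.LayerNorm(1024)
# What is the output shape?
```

Input: (4, 20, 1024) -> Output: (4, 20, 1024)

Answer: (4, 20, 1024)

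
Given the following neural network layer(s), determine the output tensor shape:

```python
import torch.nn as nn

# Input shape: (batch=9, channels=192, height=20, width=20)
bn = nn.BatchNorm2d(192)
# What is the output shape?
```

Input: (9, 192, 20, 20) -> Output: (9, 192, 20, 20)

Answer: (9, 192, 20, 20)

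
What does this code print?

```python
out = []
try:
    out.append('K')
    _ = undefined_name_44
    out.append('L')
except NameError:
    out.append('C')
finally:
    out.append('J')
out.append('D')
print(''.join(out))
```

Execution trace: 'K' (try body) → 'C' (except NameError) → 'J' (finally) → 'D' (after the try/except). Output: KCJD

Answer: KCJD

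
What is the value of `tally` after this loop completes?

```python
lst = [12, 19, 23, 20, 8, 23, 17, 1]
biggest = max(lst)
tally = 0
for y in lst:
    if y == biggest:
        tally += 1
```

Count of max value 23 in [12, 19, 23, 20, 8, 23, 17, 1]
`tally` takes the values: 0 → 1 → 2

Answer: 2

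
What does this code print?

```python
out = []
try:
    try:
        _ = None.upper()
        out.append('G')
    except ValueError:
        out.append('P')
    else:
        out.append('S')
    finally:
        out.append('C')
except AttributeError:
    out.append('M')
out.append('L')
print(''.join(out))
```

Execution trace: 'C' (finally) → 'M' (outer except AttributeError) → 'L' (after the try/except). Output: CML

Answer: CML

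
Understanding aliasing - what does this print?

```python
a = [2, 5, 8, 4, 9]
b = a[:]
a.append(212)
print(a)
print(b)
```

Key concept: slice [:] creates copy.
Step by step:
`a = [2, 5, 8, 4, 9]` → a = [2, 5, 8, 4, 9]
`b = a[:]` → b = [2, 5, 8, 4, 9]
`a.append(212)` → a = [2, 5, 8, 4, 9, 212]
`print(a)` → prints [2, 5, 8, 4, 9, 212]
`print(b)` → prints [2, 5, 8, 4, 9]

Answer:
[2, 5, 8, 4, 9, 212]
[2, 5, 8, 4, 9]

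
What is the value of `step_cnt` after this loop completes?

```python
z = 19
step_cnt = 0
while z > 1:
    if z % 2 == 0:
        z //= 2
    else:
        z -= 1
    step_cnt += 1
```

Steps to reduce 19 to 1
`step_cnt` takes the values: 0 → 1 → 2 → 3 → 4 → 5 → 6

Answer: 6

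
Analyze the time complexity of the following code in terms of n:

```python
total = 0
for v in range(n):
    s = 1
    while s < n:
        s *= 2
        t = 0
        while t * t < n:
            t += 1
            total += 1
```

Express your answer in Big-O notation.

Each loop level contributes: n × log n × √n. Multiplying the contributions gives O(n√n log n).

Answer: O(n√n log n)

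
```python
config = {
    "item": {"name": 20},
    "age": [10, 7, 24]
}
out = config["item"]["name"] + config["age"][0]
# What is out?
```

Trace:
`config = { ...` → config = {'item': {'name': 20}, 'age': [10, 7, 24]}
`out = config["item"]["name"] + config["age"][0]` → out = 30
So out = 30

Answer: 30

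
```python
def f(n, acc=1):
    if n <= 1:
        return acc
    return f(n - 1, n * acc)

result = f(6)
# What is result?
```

Accumulator trace (n, acc): (6, 1) -> (5, 6) -> (4, 30) -> (3, 120) -> (2, 360) -> (1, 720) -> return 720

Answer: 720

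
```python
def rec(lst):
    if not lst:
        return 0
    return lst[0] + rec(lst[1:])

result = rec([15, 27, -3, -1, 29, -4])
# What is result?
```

15 + 27 + (-3) + (-1) + 29 + (-4) + 0 = 63

Answer: 63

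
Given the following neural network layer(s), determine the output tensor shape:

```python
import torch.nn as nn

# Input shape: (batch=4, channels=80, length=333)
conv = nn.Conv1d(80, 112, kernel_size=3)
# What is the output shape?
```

Input: (4, 80, 333) -> Output: (4, 112, 331)

Answer: (4, 112, 331)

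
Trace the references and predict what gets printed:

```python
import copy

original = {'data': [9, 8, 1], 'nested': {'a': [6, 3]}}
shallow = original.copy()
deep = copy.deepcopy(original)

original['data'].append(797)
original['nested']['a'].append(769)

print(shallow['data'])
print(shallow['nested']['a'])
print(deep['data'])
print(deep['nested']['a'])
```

Key concept: comparing shallow vs deep copy.
Step by step:
`original = {'data': [9, 8, 1], 'nested': {'a': [6, 3]}}` → original = {'data': [9, 8, 1], 'nested': {'a': [6, 3]}}
`shallow = original.copy()` → shallow = {'data': [9, 8, 1], 'nested': {'a': [6, 3]}}
`deep = copy.deepcopy(original)` → deep = {'data': [9, 8, 1], 'nested': {'a': [6, 3]}}
`original['data'].append(797)` → original = {'data': [9, 8, 1, 797], 'nested': {'a': [6, 3]}}; shallow = {'data': [9, 8, 1, 797], 'nested': {'a': [6, 3]}}
`original['nested']['a'].append(769)` → original = {'data': [9, 8, 1, 797], 'nested': {'a': [6, 3, 769]}}; shallow = {'data': [9, 8, 1, 797], 'nested': {'a': [6, 3, 769]}}
`print(shallow['data'])` → prints [9, 8, 1, 797]
`print(shallow['nested']['a'])` → prints [6, 3, 769]
`print(deep['data'])` → prints [9, 8, 1]
`print(deep['nested']['a'])` → prints [6, 3]

Answer:
[9, 8, 1, 797]
[6, 3, 769]
[9, 8, 1]
[6, 3]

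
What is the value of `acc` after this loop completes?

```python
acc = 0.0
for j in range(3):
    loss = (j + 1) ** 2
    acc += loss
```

Sum of squared losses 1² + 2² + ... + 3²
`acc` takes the values: 0.0 → 1.0 → 5.0 → 14.0

Answer: 14.0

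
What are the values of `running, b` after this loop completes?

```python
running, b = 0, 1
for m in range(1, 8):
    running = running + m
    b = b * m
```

Sum and factorial of 1 to 7
`running, b` takes the values: (0, 1) → (1, 1) → (3, 1) → (3, 2) → (6, 2) → (6, 6) → (10, 6) → (10, 24) → (15, 24) → (15, 120) → (21, 120) → (21, 720) → (28, 720) → (28, 5040)

Answer: 28, 5040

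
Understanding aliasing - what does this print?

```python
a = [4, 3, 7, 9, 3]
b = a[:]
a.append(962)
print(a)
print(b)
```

Key concept: slice [:] creates copy.
Step by step:
`a = [4, 3, 7, 9, 3]` → a = [4, 3, 7, 9, 3]
`b = a[:]` → b = [4, 3, 7, 9, 3]
`a.append(962)` → a = [4, 3, 7, 9, 3, 962]
`print(a)` → prints [4, 3, 7, 9, 3, 962]
`print(b)` → prints [4, 3, 7, 9, 3]

Answer:
[4, 3, 7, 9, 3, 962]
[4, 3, 7, 9, 3]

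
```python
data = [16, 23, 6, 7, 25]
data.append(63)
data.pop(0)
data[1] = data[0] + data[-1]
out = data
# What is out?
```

Trace:
`data = [16, 23, 6, 7, 25]` → data = [16, 23, 6, 7, 25]
`data.append(63)` → data = [16, 23, 6, 7, 25, 63]
`data.pop(0)` → data = [23, 6, 7, 25, 63]
`data[1] = data[0] + data[-1]` → data = [23, 86, 7, 25, 63]
`out = data` → out = [23, 86, 7, 25, 63]
So out = [23, 86, 7, 25, 63]

Answer: [23, 86, 7, 25, 63]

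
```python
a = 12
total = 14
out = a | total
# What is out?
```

Trace:
`a = 12` → a = 12
`total = 14` → total = 14
`out = a | total` → out = 14
So out = 14

Answer: 14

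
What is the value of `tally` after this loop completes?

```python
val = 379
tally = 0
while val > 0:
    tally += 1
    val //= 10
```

Count digits by repeated division by 10
`tally` takes the values: 0 → 1 → 2 → 3

Answer: 3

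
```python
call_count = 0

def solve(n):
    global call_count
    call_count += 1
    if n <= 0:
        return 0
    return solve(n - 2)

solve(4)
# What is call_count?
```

Linear recursion stepping by 2: 3 calls from n=4 down to ≤0.

Answer: 3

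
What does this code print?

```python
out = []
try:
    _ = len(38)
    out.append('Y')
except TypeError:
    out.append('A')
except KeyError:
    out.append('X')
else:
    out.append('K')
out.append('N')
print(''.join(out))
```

Execution trace: 'A' (except TypeError) → 'N' (after the try/except). Output: AN

Answer: AN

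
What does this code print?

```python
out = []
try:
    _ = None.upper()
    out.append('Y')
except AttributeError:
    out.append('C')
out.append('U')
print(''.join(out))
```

Execution trace: 'C' (except AttributeError) → 'U' (after the try/except). Output: CU

Answer: CU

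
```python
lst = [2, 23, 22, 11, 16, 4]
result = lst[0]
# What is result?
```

Trace:
`lst = [2, 23, 22, 11, 16, 4]` → lst = [2, 23, 22, 11, 16, 4]
`result = lst[0]` → result = 2
So result = 2

Answer: 2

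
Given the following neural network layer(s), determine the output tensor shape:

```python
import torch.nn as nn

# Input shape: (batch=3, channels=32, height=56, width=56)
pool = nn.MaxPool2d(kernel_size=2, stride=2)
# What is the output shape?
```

Input: (3, 32, 56, 56) -> Output: (3, 32, 28, 28)

Answer: (3, 32, 28, 28)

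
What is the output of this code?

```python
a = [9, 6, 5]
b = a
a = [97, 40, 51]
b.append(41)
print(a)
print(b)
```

Key concept: rebinding vs mutation: a is rebound to a new list, b still points at the original.
Step by step:
`a = [9, 6, 5]` → a = [9, 6, 5]
`b = a` → b = [9, 6, 5] (same object as a)
`a = [97, 40, 51]` → a = [97, 40, 51]
`b.append(41)` → b = [9, 6, 5, 41]
`print(a)` → prints [97, 40, 51]
`print(b)` → prints [9, 6, 5, 41]

Answer:
[97, 40, 51]
[9, 6, 5, 41]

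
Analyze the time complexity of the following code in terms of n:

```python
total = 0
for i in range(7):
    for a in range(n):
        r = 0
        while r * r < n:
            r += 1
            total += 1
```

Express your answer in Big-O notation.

Each loop level contributes: 1 × n × √n. Multiplying the contributions gives O(n√n).

Answer: O(n√n)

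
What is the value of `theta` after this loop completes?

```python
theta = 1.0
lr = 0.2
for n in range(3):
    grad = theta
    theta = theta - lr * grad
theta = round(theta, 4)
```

Gradient descent: w = 1.0 * (1 - 0.2)^3
`theta` takes the values: 1.0 → 0.8 → 0.64 → 0.512

Answer: 0.512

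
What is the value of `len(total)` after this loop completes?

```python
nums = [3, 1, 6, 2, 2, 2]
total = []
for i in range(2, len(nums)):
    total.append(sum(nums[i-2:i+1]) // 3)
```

Number of 3-element averages
`total` takes the values: [] → [3] → [3, 3] → [3, 3, 3] → [3, 3, 3, 2]
So `len(total)` = 4

Answer: 4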